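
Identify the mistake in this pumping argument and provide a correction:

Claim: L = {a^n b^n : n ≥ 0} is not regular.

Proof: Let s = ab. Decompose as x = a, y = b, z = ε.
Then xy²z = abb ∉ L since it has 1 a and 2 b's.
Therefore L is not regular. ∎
Error: The string s = ab might be shorter than the pumping length p.

Correction: Choose s = a^p b^p to ensure |s| ≥ p. Also, the decomposition is wrong: with |xy| ≤ p, y cannot include b's when s starts with p a's.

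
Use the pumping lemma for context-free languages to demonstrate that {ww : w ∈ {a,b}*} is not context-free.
Assume for contradiction that L is context-free, and let p ≥ 1 be the pumping length given by the pumping lemma for CFLs.
Choose s = a^p b^p a^p b^p. Then s ∈ L (take w = a^p b^p) and |s| = 4p ≥ p.
By the CFL pumping lemma, s = uvxyz for some u, v, x, y, z with |vxy| ≤ p, |vy| ≥ 1, and uv^i xy^i z ∈ L for every i ≥ 0.

Write s as four blocks A₁ B₁ A₂ B₂ with A₁ = A₂ = a^p and B₁ = B₂ = b^p. Since |vxy| ≤ p, the window vxy lies inside at most two adjacent blocks. Take i = 0 and let t = uxz, so |t| = 4p − |vy| with 1 ≤ |vy| ≤ p. If |t| is odd, t ∉ L immediately, so assume |vy| is even (hence |vy| ≥ 2) and |t|/2 = 2p − |vy|/2, which satisfies p ≤ |t|/2 ≤ 2p − 1.

Case 1 (vxy inside A₁B₁): t = a^(p−j) b^(p−l) a^p b^p with j + l = |vy|. The second half of t has length < 2p, so it is a suffix of the trailing a^p b^p and ends in b; the first half is a^(p−j) b^(p−l) a^((j+l)/2), which ends in a because (j+l)/2 ≥ 1. The halves differ, so t ∉ L.

Case 2 (vxy inside B₁A₂, straddling the middle): t = a^p b^(p−j) a^(p−l) b^p with j + l = |vy|. If t = ww, then w is a prefix of t of length ≥ p, so w begins with a^p; and w is a suffix of t of length ≥ p, so w ends with b^p. That forces |w| ≥ 2p, contradicting |w| = |t|/2 ≤ 2p − 1. So t ∉ L.

Case 3 (vxy inside A₂B₂): t = a^p b^p a^(p−j) b^(p−l) with j + l = |vy|. The first half of t is a prefix of a^p b^p, so it begins with a; the second half is b^((j+l)/2) a^(p−j) b^(p−l), which begins with b. The halves differ, so t ∉ L.

In every case uv⁰xy⁰z = uxz ∉ L.

This contradicts the CFL pumping lemma, which requires uv^i xy^i z ∈ L for all i ≥ 0.
Hence L = {ww : w ∈ {a,b}*} is not context-free. ∎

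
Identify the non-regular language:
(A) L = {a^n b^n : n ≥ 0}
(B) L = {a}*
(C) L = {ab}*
(A) {a^n b^n : n ≥ 0}

(A) L = {a^n b^n : n ≥ 0} is NOT regular.

The pumping lemma can be used to prove this:
After pumping, the number of a's and b's become unequal

The other languages are regular because they can be recognized by finite automata.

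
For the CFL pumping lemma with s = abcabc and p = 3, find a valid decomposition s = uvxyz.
u='ab', v='c', x='a', y='b', z='c'

For s = abcabc with pumping length p = 3:

One valid decomposition:
- u = 'ab'
- v = 'c'
- x = 'a'
- y = 'b'
- z = 'c'

Verification:
- uvxyz = 'ab' + 'c' + 'a' + 'b' + 'c' = abcabc ✓
- |vxy| = |'cab'| = 3 ≤ 3 ✓
- |vy| = |'cb'| = 2 > 0 ✓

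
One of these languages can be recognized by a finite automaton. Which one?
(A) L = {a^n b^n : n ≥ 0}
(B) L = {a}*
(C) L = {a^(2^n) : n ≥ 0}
(B) {a}*

(B) L = {a}* is regular.

This can be recognized by a finite automaton (DFA/NFA).
Regular expressions like {a}* define regular languages.

The other choices are not regular:
- {a^(2^n) : n ≥ 0}: After pumping, length is no longer a power of 2
- {a^n b^n : n ≥ 0}: After pumping, the number of a's and b's become unequal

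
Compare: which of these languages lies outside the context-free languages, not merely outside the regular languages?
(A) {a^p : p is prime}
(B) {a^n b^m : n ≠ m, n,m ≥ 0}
(A) {a^p : p is prime}

(A) {a^p : p is prime} requires the CFL pumping lemma.

- {a^n b^m : n ≠ m, n,m ≥ 0} is context-free (but not regular)
  • Can be shown non-regular with the regular pumping lemma
  • After pumping a's, we can make n = m

- {a^p : p is prime} is NOT context-free
  • Requires the CFL pumping lemma to prove
  • The CFL pumping lemma also fails because prime gaps are unbounded

The CFL pumping lemma is "stronger" in that it can prove non-membership
in the larger class of context-free languages.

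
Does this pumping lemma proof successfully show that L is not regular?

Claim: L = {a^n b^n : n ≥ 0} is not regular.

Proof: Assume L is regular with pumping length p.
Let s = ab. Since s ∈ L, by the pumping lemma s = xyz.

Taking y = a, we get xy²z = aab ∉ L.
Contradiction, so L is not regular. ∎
The proof is INCORRECT.

Error: The string s = ab may be shorter than p.
The pumping lemma only applies to strings with |s| ≥ p, and p is not under our control.
We must choose s in terms of p, e.g. s = a^p b^p, to ensure |s| ≥ p.
(The proof also fixes one particular y; a valid argument must handle every decomposition with |xy| ≤ p and |y| ≥ 1 — for s = a^p b^p this forces y = a^k, and then xy²z = a^(p+k) b^p ∉ L.)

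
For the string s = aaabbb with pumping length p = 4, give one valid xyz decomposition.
x = 'a', y = 'a', z = 'abbb'

For s = aaabbb and p = 4, one valid decomposition is:
- x = 'a' (length 1)
- y = 'a' (length 1)
- z = 'abbb' (length 4)

Verification:
- xyz = 'a' + 'a' + 'abbb' = aaabbb ✓
- |xy| = 2 ≤ 4 ✓
- |y| = 1 > 0 ✓

All pumping lemma constraints are satisfied.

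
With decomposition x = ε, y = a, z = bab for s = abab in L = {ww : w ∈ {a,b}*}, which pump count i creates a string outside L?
i = 0

xy⁰z = ε · ε · bab = bab; bab has odd length 3, so it cannot be written as ww and is not in L.
(Other choices also work, e.g. i = 2, 3; only i = 1 is guaranteed to stay in L since xy¹z = s.)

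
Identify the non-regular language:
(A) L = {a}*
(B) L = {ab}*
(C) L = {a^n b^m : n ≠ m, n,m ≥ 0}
(C) {a^n b^m : n ≠ m, n,m ≥ 0}

(C) L = {a^n b^m : n ≠ m, n,m ≥ 0} is NOT regular.

The pumping lemma can be used to prove this:
After pumping a's, we can make n = m

The other languages are regular because they can be recognized by finite automata.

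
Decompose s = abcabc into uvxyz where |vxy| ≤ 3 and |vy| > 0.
u='ab', v='c', x='a', y='b', z='c'

For s = abcabc with pumping length p = 3:

One valid decomposition:
- u = 'ab'
- v = 'c'
- x = 'a'
- y = 'b'
- z = 'c'

Verification:
- uvxyz = 'ab' + 'c' + 'a' + 'b' + 'c' = abcabc ✓
- |vxy| = |'cab'| = 3 ≤ 3 ✓
- |vy| = |'cb'| = 2 > 0 ✓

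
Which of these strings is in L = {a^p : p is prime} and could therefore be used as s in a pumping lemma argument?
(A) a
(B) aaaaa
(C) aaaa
(B) aaaaa

The pumping lemma is applied to a string s that lies in L, so first check membership of each option:
- (A) a has length 1, which is not prime, so it is not in L ✗
- (B) aaaaa has length 5, which is prime, so it is in L ✓
- (C) aaaa has length 4 = 2 × 2, which is not prime, so it is not in L ✗

Only (B) aaaaa is in L, so it is the only candidate that could play the role of s.
(In a complete proof one picks s in terms of the pumping length p so that |s| ≥ p is guaranteed; a fixed string like aaaaa illustrates the shape of such an s.)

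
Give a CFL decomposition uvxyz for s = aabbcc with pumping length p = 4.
u='a', v='a', x='bb', y='c', z='c'

For s = aabbcc with pumping length p = 4:

One valid decomposition:
- u = 'a'
- v = 'a'
- x = 'bb'
- y = 'c'
- z = 'c'

Verification:
- uvxyz = 'a' + 'a' + 'bb' + 'c' + 'c' = aabbcc ✓
- |vxy| = |'abbc'| = 4 ≤ 4 ✓
- |vy| = |'ac'| = 2 > 0 ✓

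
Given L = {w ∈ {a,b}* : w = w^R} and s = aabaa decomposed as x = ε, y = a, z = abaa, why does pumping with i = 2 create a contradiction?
xy²z = aaabaa ∉ L

Pumping with i = 2 replaces y = a by y² = aa:
- Original: s = xyz = aabaa; aabaa reversed is aabaa, the same string, so it is a palindrome and is in L
- Pumped: xy²z = ε · aa · abaa = aaabaa
- aaabaa reversed is aabaaa ≠ aaabaa, so it is not a palindrome and is not in L

The pumping lemma would require xy²z ∈ L, so this decomposition yields a contradiction.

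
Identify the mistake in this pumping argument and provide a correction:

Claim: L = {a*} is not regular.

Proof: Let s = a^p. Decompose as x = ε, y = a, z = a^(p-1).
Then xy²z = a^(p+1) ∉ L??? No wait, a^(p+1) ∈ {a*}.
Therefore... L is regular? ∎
Error: The proof attempts to show a*  is not regular, but a* IS regular!

Correction: a* is a regular language (recognized by a simple DFA with one accepting state and self-loop on 'a'). The pumping lemma can only prove non-regularity, not regularity. For regular languages, pumping always works.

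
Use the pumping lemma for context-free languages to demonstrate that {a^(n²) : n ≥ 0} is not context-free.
Assume for contradiction that L is context-free, and let p ≥ 1 be the pumping length given by the pumping lemma for CFLs.
Choose s = a^(p²). Then s ∈ L and |s| = p² ≥ p.
By the CFL pumping lemma, s = uvxyz for some u, v, x, y, z with |vxy| ≤ p, |vy| ≥ 1, and uv^i xy^i z ∈ L for every i ≥ 0.
All symbols are a's, so only lengths matter: let k = |vy|, with 1 ≤ k ≤ |vxy| ≤ p.

Take i = 2: |uv²xy²z| = p² + k, and p² < p² + k ≤ p² + p < (p + 1)².
So the length lies strictly between consecutive squares and is not a perfect square; uv²xy²z ∉ L.

This contradicts the CFL pumping lemma, which requires uv^i xy^i z ∈ L for all i ≥ 0.
Hence L = {a^(n²) : n ≥ 0} is not context-free. ∎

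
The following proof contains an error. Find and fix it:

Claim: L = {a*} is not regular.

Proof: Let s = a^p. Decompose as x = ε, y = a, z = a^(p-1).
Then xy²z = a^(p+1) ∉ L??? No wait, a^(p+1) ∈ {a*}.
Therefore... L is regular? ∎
Error: The proof attempts to show a*  is not regular, but a* IS regular!

Correction: a* is a regular language (recognized by a simple DFA with one accepting state and self-loop on 'a'). The pumping lemma can only prove non-regularity, not regularity. For regular languages, pumping always works.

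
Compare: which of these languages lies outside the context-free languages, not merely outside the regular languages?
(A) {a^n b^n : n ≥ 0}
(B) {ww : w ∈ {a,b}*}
(B) {ww : w ∈ {a,b}*}

(B) {ww : w ∈ {a,b}*} requires the CFL pumping lemma.

- {a^n b^n : n ≥ 0} is context-free (but not regular)
  • Can be shown non-regular with the regular pumping lemma
  • After pumping, the number of a's and b's become unequal

- {ww : w ∈ {a,b}*} is NOT context-free
  • Requires the CFL pumping lemma to prove
  • Cannot verify equality of two arbitrary substrings

The CFL pumping lemma is "stronger" in that it can prove non-membership
in the larger class of context-free languages.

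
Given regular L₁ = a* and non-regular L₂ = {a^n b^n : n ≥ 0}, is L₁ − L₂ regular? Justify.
Yes — L₁ − L₂ is regular.

The only string of a* that lies in {a^n b^n} is ε, so L₁ − L₂ = a* − {ε} = a⁺ = aa*, which is regular.

Note that the bare facts "L₁ regular, L₂ non-regular" do not settle the question by themselves: the closure of regular languages under ∪, ∩, complement and difference applies only when BOTH operands are regular. With a non-regular operand the result can come out regular or non-regular depending on the specific languages, so one has to work out L₁ − L₂ for this particular pair, as above.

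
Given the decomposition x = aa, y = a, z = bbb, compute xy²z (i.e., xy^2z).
aaaabbb

Given x = 'aa', y = 'a', z = 'bbb' and i = 2:

xy^2z = x + y·y·...·y (2 times) + z
       = 'aa' + 'a'^2 + 'bbb'
       = 'aa' + 'aa' + 'bbb'
       = 'aaaabbb'

The pumped string is 'aaaabbb' with length 7.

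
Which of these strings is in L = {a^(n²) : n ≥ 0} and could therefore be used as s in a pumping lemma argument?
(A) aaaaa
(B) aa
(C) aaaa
(C) aaaa

The pumping lemma is applied to a string s that lies in L, so first check membership of each option:
- (A) aaaaa has length 5, strictly between 2² = 4 and 3² = 9, so it is not in L ✗
- (B) aa has length 2, strictly between 1² = 1 and 2² = 4, so it is not in L ✗
- (C) aaaa has length 4 = 2², a perfect square, so it is in L ✓

Only (C) aaaa is in L, so it is the only candidate that could play the role of s.
(In a complete proof one picks s in terms of the pumping length p so that |s| ≥ p is guaranteed; a fixed string like aaaa illustrates the shape of such an s.)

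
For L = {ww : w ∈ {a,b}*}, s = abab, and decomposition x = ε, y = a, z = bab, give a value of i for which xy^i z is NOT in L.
i = 2

xy²z = ε · aa · bab = aabab; aabab has odd length 5, so it cannot be written as ww and is not in L.
(Other choices also work, e.g. i = 0, 3; only i = 1 is guaranteed to stay in L since xy¹z = s.)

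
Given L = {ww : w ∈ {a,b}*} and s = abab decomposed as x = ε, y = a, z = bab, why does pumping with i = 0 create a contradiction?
xy⁰z = bab ∉ L

Pumping with i = 0 replaces y = a by y⁰ = ε:
- Original: s = xyz = abab; abab splits into halves ab · ab, which are equal, so it is in L (w = ab)
- Pumped: xy⁰z = ε · ε · bab = bab
- bab has odd length 3, so it cannot be written as ww and is not in L

The pumping lemma would require xy⁰z ∈ L, so this decomposition yields a contradiction.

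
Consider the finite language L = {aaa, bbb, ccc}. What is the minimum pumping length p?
p = 4

For a finite language L, the pumping lemma holds vacuously if p > max|s| for s ∈ L.

The longest string in L = {aaa, bbb, ccc} has length 3.
If p = 4, then no string s ∈ L has |s| ≥ p, so the condition is vacuously true.

The minimum pumping length is p = 4.

Why no smaller p works: for any p ≤ 3, the longest string s ∈ L has |s| = 3 ≥ p, so it would
have to be pumpable; but pumping up (i = 2, 3, ...) produces ever longer strings, which cannot all lie in the
finite language L. So the pumping property fails for every p ≤ 3.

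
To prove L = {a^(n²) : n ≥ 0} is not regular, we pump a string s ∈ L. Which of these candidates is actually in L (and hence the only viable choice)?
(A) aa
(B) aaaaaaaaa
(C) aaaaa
(B) aaaaaaaaa

The pumping lemma is applied to a string s that lies in L, so first check membership of each option:
- (A) aa has length 2, strictly between 1² = 1 and 2² = 4, so it is not in L ✗
- (B) aaaaaaaaa has length 9 = 3², a perfect square, so it is in L ✓
- (C) aaaaa has length 5, strictly between 2² = 4 and 3² = 9, so it is not in L ✗

Only (B) aaaaaaaaa is in L, so it is the only candidate that could play the role of s.
(In a complete proof one picks s in terms of the pumping length p so that |s| ≥ p is guaranteed; a fixed string like aaaaaaaaa illustrates the shape of such an s.)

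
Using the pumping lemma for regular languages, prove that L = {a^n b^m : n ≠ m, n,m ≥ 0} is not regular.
Assume for contradiction that L is regular, and let p ≥ 1 be the pumping length given by the pumping lemma.
Choose s = a^p b^(p + p!). Then s ∈ L because p ≠ p + p! (as p! ≥ 1), and |s| ≥ p.
By the pumping lemma, s = xyz for some x, y, z with |xy| ≤ p, |y| ≥ 1, and xy^i z ∈ L for every i ≥ 0.
Since |xy| ≤ p and the first p symbols of s are all a's, y = a^k for some k with 1 ≤ k ≤ p.
For every i ≥ 0, xy^i z = a^(p + (i − 1)k) b^(p + p!).

Because 1 ≤ k ≤ p, k divides p!. Let t = p!/k (a positive integer) and take i = t + 1.
Then the number of a's is p + tk = p + p!, which equals the number of b's.
So xy^(t+1) z = a^(p + p!) b^(p + p!) has equally many a's and b's and is NOT in L.

This contradicts the pumping lemma, which requires xy^i z ∈ L for all i ≥ 0.
Hence L = {a^n b^m : n ≠ m, n,m ≥ 0} is not regular. ∎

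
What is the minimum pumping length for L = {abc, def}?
p = 4

For a finite language L, the pumping lemma holds vacuously if p > max|s| for s ∈ L.

The longest string in L = {abc, def} has length 3.
If p = 4, then no string s ∈ L has |s| ≥ p, so the condition is vacuously true.

The minimum pumping length is p = 4.

Why no smaller p works: for any p ≤ 3, the longest string s ∈ L has |s| = 3 ≥ p, so it would
have to be pumpable; but pumping up (i = 2, 3, ...) produces ever longer strings, which cannot all lie in the
finite language L. So the pumping property fails for every p ≤ 3.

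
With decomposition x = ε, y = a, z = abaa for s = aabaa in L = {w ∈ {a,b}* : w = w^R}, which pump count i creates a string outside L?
i = 2

xy²z = ε · aa · abaa = aaabaa; aaabaa reversed is aabaaa ≠ aaabaa, so it is not a palindrome and is not in L.
(Other choices also work, e.g. i = 0, 3; only i = 1 is guaranteed to stay in L since xy¹z = s.)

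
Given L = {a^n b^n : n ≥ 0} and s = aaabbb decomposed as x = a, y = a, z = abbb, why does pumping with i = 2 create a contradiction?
xy²z = aaaabbb ∉ L

Pumping with i = 2 replaces y = a by y² = aa:
- Original: s = xyz = aaabbb; aaabbb = a^3 b^3 has equal counts (3 = 3), so it is in L
- Pumped: xy²z = a · aa · abbb = aaaabbb
- aaaabbb has 4 a's and 3 b's; 4 ≠ 3, so it is not in L

The pumping lemma would require xy²z ∈ L, so this decomposition yields a contradiction.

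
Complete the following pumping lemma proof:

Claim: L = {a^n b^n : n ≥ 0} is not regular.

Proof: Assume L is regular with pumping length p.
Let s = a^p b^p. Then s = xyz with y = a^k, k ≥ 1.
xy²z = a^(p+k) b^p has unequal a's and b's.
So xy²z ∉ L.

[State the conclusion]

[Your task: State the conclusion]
This contradicts the pumping lemma for regular languages,
which guarantees xy^i z ∈ L for all i ≥ 0.

Since our assumption that L is regular leads to a contradiction,
we conclude that L = {a^n b^n : n ≥ 0} is NOT regular. ∎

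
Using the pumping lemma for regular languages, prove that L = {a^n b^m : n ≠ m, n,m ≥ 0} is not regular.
Assume for contradiction that L is regular, and let p ≥ 1 be the pumping length given by the pumping lemma.
Choose s = a^p b^(p + p!). Then s ∈ L because p ≠ p + p! (as p! ≥ 1), and |s| ≥ p.
By the pumping lemma, s = xyz for some x, y, z with |xy| ≤ p, |y| ≥ 1, and xy^i z ∈ L for every i ≥ 0.
Since |xy| ≤ p and the first p symbols of s are all a's, y = a^k for some k with 1 ≤ k ≤ p.
For every i ≥ 0, xy^i z = a^(p + (i − 1)k) b^(p + p!).

Because 1 ≤ k ≤ p, k divides p!. Let t = p!/k (a positive integer) and take i = t + 1.
Then the number of a's is p + tk = p + p!, which equals the number of b's.
So xy^(t+1) z = a^(p + p!) b^(p + p!) has equally many a's and b's and is NOT in L.

This contradicts the pumping lemma, which requires xy^i z ∈ L for all i ≥ 0.
Hence L = {a^n b^m : n ≠ m, n,m ≥ 0} is not regular. ∎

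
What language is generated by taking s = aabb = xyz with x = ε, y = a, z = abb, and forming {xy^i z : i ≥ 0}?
{xy^i z : i ≥ 0} = {a^(i+1) b^2 : i ≥ 0} = {abb, aabb, aaabb, ...}

With x = ε, y = a, z = abb: Starting with aabb and pumping the first 'a' (z = abb keeps the second 'a'), we get strings with i+1 a's followed by 2 b's for i = 0, 1, 2, ...; note bb is not produced because z always contributes one a.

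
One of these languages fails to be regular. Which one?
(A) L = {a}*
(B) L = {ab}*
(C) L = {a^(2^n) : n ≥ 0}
(C) {a^(2^n) : n ≥ 0}

(C) L = {a^(2^n) : n ≥ 0} is NOT regular.

The pumping lemma can be used to prove this:
After pumping, length is no longer a power of 2

The other languages are regular because they can be recognized by finite automata.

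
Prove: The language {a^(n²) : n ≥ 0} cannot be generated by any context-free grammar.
Assume for contradiction that L is context-free, and let p ≥ 1 be the pumping length given by the pumping lemma for CFLs.
Choose s = a^(p²). Then s ∈ L and |s| = p² ≥ p.
By the CFL pumping lemma, s = uvxyz for some u, v, x, y, z with |vxy| ≤ p, |vy| ≥ 1, and uv^i xy^i z ∈ L for every i ≥ 0.
All symbols are a's, so only lengths matter: let k = |vy|, with 1 ≤ k ≤ |vxy| ≤ p.

Take i = 2: |uv²xy²z| = p² + k, and p² < p² + k ≤ p² + p < (p + 1)².
So the length lies strictly between consecutive squares and is not a perfect square; uv²xy²z ∉ L.

This contradicts the CFL pumping lemma, which requires uv^i xy^i z ∈ L for all i ≥ 0.
Hence L = {a^(n²) : n ≥ 0} is not context-free. ∎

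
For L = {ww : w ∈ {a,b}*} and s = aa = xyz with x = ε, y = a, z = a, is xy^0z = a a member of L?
No

xy⁰z = ε · ε · a = a.
a has odd length 1, so it cannot be written as ww and is not in L.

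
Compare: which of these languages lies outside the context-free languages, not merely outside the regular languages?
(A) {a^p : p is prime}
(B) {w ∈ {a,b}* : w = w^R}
(A) {a^p : p is prime}

(A) {a^p : p is prime} requires the CFL pumping lemma.

- {w ∈ {a,b}* : w = w^R} is context-free (but not regular)
  • Can be shown non-regular with the regular pumping lemma
  • After pumping, the string is no longer symmetric

- {a^p : p is prime} is NOT context-free
  • Requires the CFL pumping lemma to prove
  • The CFL pumping lemma also fails because prime gaps are unbounded

The CFL pumping lemma is "stronger" in that it can prove non-membership
in the larger class of context-free languages.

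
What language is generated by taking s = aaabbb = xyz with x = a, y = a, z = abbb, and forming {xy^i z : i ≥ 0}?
{xy^i z : i ≥ 0} = {a^(2+i) b^3 : i ≥ 0} = {aabbb, aaabbb, aaaabbb, ...}

With x = a, y = a, z = abbb: Starting with aaabbb and pumping the second 'a', we get strings with 2+i a's followed by 3 b's for i = 0, 1, 2, ...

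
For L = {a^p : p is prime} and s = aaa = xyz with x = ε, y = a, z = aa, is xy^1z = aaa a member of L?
Yes

xy¹z = ε · a · aa = aaa.
aaa has length 3, which is prime, so it is in L.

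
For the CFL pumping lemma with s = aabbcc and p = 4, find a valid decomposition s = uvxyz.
u='a', v='a', x='bb', y='c', z='c'

For s = aabbcc with pumping length p = 4:

One valid decomposition:
- u = 'a'
- v = 'a'
- x = 'bb'
- y = 'c'
- z = 'c'

Verification:
- uvxyz = 'a' + 'a' + 'bb' + 'c' + 'c' = aabbcc ✓
- |vxy| = |'abbc'| = 4 ≤ 4 ✓
- |vy| = |'ac'| = 2 > 0 ✓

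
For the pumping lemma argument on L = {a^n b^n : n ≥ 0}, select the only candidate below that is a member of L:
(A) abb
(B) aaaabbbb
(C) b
(B) aaaabbbb

The pumping lemma is applied to a string s that lies in L, so first check membership of each option:
- (A) abb has 1 a's and 2 b's; 1 ≠ 2, so it is not in L ✗
- (B) aaaabbbb = a^4 b^4 has equal counts (4 = 4), so it is in L ✓
- (C) b has 0 a's and 1 b's; 0 ≠ 1, so it is not in L ✗

Only (B) aaaabbbb is in L, so it is the only candidate that could play the role of s.
(In a complete proof one picks s in terms of the pumping length p so that |s| ≥ p is guaranteed; a fixed string like aaaabbbb illustrates the shape of such an s.)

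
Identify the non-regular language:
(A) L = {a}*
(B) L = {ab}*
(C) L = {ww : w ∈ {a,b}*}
(C) {ww : w ∈ {a,b}*}

(C) L = {ww : w ∈ {a,b}*} is NOT regular.

The pumping lemma can be used to prove this:
After pumping, the two halves no longer match

The other languages are regular because they can be recognized by finite automata.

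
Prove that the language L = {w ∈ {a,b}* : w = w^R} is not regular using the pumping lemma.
Assume for contradiction that L is regular, and let p ≥ 1 be the pumping length given by the pumping lemma.
Choose s = a^p b a^p. Then s ∈ L (it reads the same in both directions) and |s| = 2p + 1 ≥ p.
By the pumping lemma, s = xyz for some x, y, z with |xy| ≤ p, |y| ≥ 1, and xy^i z ∈ L for every i ≥ 0.
Since |xy| ≤ p and the first p symbols of s are all a's, y = a^k for some k with 1 ≤ k ≤ p.

Take i = 0: xy⁰z = a^(p − k) b a^p.
Its reversal is a^p b a^(p − k). These differ because the block of a's before the unique b has length p − k in one and p in the other, and p − k ≠ p since k ≥ 1. So xy⁰z is not a palindrome, i.e. xy⁰z ∉ L.

This contradicts the pumping lemma, which requires xy^i z ∈ L for all i ≥ 0.
Hence L = {w ∈ {a,b}* : w = w^R} is not regular. ∎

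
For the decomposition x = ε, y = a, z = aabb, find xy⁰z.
aabb

Given x = '', y = 'a', z = 'aabb' and i = 0:

xy^0z = x + y·y·...·y (0 times) + z
       = '' + 'a'^0 + 'aabb'
       = '' + '' + 'aabb'
       = 'aabb'

The pumped string is 'aabb' with length 4.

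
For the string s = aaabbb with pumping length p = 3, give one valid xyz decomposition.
x = '', y = 'aa', z = 'abbb'

For s = aaabbb and p = 3, one valid decomposition is:
- x = '' (length 0)
- y = 'aa' (length 2)
- z = 'abbb' (length 4)

Verification:
- xyz = '' + 'aa' + 'abbb' = aaabbb ✓
- |xy| = 2 ≤ 3 ✓
- |y| = 2 > 0 ✓

All pumping lemma constraints are satisfied.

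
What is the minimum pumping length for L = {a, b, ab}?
p = 3

For a finite language L, the pumping lemma holds vacuously if p > max|s| for s ∈ L.

The longest string in L = {a, b, ab} has length 2.
If p = 3, then no string s ∈ L has |s| ≥ p, so the condition is vacuously true.

The minimum pumping length is p = 3.

Why no smaller p works: for any p ≤ 2, the longest string s ∈ L has |s| = 2 ≥ p, so it would
have to be pumpable; but pumping up (i = 2, 3, ...) produces ever longer strings, which cannot all lie in the
finite language L. So the pumping property fails for every p ≤ 2.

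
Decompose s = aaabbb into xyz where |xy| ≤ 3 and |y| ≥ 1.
x = '', y = 'aaa', z = 'bbb'

For s = aaabbb and p = 3, one valid decomposition is:
- x = '' (length 0)
- y = 'aaa' (length 3)
- z = 'bbb' (length 3)

Verification:
- xyz = '' + 'aaa' + 'bbb' = aaabbb ✓
- |xy| = 3 ≤ 3 ✓
- |y| = 3 > 0 ✓

All pumping lemma constraints are satisfied.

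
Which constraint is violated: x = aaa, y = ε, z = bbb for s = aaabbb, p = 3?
Violated: |y| > 0

The decomposition x = aaa, y = ε, z = bbb for s = aaabbb with p = 3
violates the constraint: |y| > 0

|y| = 0, but the pumping lemma requires |y| > 0 (y must be non-empty).

Pumping lemma constraints:
1. xyz = s (decomposition is valid)
2. |xy| ≤ p
3. |y| > 0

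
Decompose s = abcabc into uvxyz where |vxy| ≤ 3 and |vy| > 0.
u='ab', v='c', x='a', y='b', z='c'

For s = abcabc with pumping length p = 3:

One valid decomposition:
- u = 'ab'
- v = 'c'
- x = 'a'
- y = 'b'
- z = 'c'

Verification:
- uvxyz = 'ab' + 'c' + 'a' + 'b' + 'c' = abcabc ✓
- |vxy| = |'cab'| = 3 ≤ 3 ✓
- |vy| = |'cb'| = 2 > 0 ✓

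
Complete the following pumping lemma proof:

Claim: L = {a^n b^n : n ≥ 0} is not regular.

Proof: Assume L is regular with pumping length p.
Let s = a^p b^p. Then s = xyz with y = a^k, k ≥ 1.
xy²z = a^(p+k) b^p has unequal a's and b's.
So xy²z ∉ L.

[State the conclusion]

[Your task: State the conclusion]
This contradicts the pumping lemma for regular languages,
which guarantees xy^i z ∈ L for all i ≥ 0.

Since our assumption that L is regular leads to a contradiction,
we conclude that L = {a^n b^n : n ≥ 0} is NOT regular. ∎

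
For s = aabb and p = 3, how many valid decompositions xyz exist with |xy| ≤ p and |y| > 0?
6

For s = 'aabb' with pumping length p = 3:

Constraints: |xy| ≤ 3, |y| > 0

Valid decompositions (|xy| ≤ p, |y| ≥ 1):
  • x='', y='a', z='abb'
  • x='a', y='a', z='bb'
  • x='', y='aa', z='bb'
  • x='aa', y='b', z='b'
  • x='a', y='ab', z='b'
  • x='', y='aab', z='b'

Total count: 6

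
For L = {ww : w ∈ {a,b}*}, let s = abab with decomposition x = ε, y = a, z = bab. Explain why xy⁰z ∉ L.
xy⁰z = bab ∉ L

Pumping with i = 0 replaces y = a by y⁰ = ε:
- Original: s = xyz = abab; abab splits into halves ab · ab, which are equal, so it is in L (w = ab)
- Pumped: xy⁰z = ε · ε · bab = bab
- bab has odd length 3, so it cannot be written as ww and is not in L

The pumping lemma would require xy⁰z ∈ L, so this decomposition yields a contradiction.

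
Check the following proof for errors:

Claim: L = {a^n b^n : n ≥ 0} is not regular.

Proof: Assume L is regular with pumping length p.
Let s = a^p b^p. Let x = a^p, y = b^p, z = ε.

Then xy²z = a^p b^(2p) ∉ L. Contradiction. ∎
The proof is INCORRECT.

Error: The decomposition violates |xy| ≤ p.
With x = a^p and y = b^p, we have |xy| = 2p > p.
The pumping lemma requires |xy| ≤ p, so y must be within the first p characters.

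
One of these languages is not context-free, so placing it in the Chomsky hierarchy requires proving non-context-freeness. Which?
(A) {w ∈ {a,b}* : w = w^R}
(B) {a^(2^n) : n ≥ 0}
(B) {a^(2^n) : n ≥ 0}

(B) {a^(2^n) : n ≥ 0} requires the CFL pumping lemma.

- {w ∈ {a,b}* : w = w^R} is context-free (but not regular)
  • Can be shown non-regular with the regular pumping lemma
  • After pumping, the string is no longer symmetric

- {a^(2^n) : n ≥ 0} is NOT context-free
  • Requires the CFL pumping lemma to prove
  • Gaps between powers of 2 grow exponentially

The CFL pumping lemma is "stronger" in that it can prove non-membership
in the larger class of context-free languages.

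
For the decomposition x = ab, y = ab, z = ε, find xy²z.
ababab

Given x = 'ab', y = 'ab', z = '' and i = 2:

xy^2z = x + y·y·...·y (2 times) + z
       = 'ab' + 'ab'^2 + ''
       = 'ab' + 'abab' + ''
       = 'ababab'

The pumped string is 'ababab' with length 6.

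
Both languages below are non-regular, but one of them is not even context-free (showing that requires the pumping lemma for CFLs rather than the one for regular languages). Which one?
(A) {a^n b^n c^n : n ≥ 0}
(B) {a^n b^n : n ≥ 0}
(A) {a^n b^n c^n : n ≥ 0}

(A) {a^n b^n c^n : n ≥ 0} requires the CFL pumping lemma.

- {a^n b^n : n ≥ 0} is context-free (but not regular)
  • Can be shown non-regular with the regular pumping lemma
  • After pumping, the number of a's and b's become unequal

- {a^n b^n c^n : n ≥ 0} is NOT context-free
  • Requires the CFL pumping lemma to prove
  • Cannot maintain three equal counts simultaneously

The CFL pumping lemma is "stronger" in that it can prove non-membership
in the larger class of context-free languages.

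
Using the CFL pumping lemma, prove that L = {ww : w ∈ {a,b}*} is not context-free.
Assume for contradiction that L is context-free, and let p ≥ 1 be the pumping length given by the pumping lemma for CFLs.
Choose s = a^p b^p a^p b^p. Then s ∈ L (take w = a^p b^p) and |s| = 4p ≥ p.
By the CFL pumping lemma, s = uvxyz for some u, v, x, y, z with |vxy| ≤ p, |vy| ≥ 1, and uv^i xy^i z ∈ L for every i ≥ 0.

Write s as four blocks A₁ B₁ A₂ B₂ with A₁ = A₂ = a^p and B₁ = B₂ = b^p. Since |vxy| ≤ p, the window vxy lies inside at most two adjacent blocks. Take i = 0 and let t = uxz, so |t| = 4p − |vy| with 1 ≤ |vy| ≤ p. If |t| is odd, t ∉ L immediately, so assume |vy| is even (hence |vy| ≥ 2) and |t|/2 = 2p − |vy|/2, which satisfies p ≤ |t|/2 ≤ 2p − 1.

Case 1 (vxy inside A₁B₁): t = a^(p−j) b^(p−l) a^p b^p with j + l = |vy|. The second half of t has length < 2p, so it is a suffix of the trailing a^p b^p and ends in b; the first half is a^(p−j) b^(p−l) a^((j+l)/2), which ends in a because (j+l)/2 ≥ 1. The halves differ, so t ∉ L.

Case 2 (vxy inside B₁A₂, straddling the middle): t = a^p b^(p−j) a^(p−l) b^p with j + l = |vy|. If t = ww, then w is a prefix of t of length ≥ p, so w begins with a^p; and w is a suffix of t of length ≥ p, so w ends with b^p. That forces |w| ≥ 2p, contradicting |w| = |t|/2 ≤ 2p − 1. So t ∉ L.

Case 3 (vxy inside A₂B₂): t = a^p b^p a^(p−j) b^(p−l) with j + l = |vy|. The first half of t is a prefix of a^p b^p, so it begins with a; the second half is b^((j+l)/2) a^(p−j) b^(p−l), which begins with b. The halves differ, so t ∉ L.

In every case uv⁰xy⁰z = uxz ∉ L.

This contradicts the CFL pumping lemma, which requires uv^i xy^i z ∈ L for all i ≥ 0.
Hence L = {ww : w ∈ {a,b}*} is not context-free. ∎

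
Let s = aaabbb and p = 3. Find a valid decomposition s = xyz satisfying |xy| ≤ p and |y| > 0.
x = 'a', y = 'aa', z = 'bbb'

For s = aaabbb and p = 3, one valid decomposition is:
- x = 'a' (length 1)
- y = 'aa' (length 2)
- z = 'bbb' (length 3)

Verification:
- xyz = 'a' + 'aa' + 'bbb' = aaabbb ✓
- |xy| = 3 ≤ 3 ✓
- |y| = 2 > 0 ✓

All pumping lemma constraints are satisfied.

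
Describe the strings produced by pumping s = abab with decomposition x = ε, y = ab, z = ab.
{xy^i z : i ≥ 0} = {(ab)^(i+1) : i ≥ 0} = {ab, abab, ababab, ...}

With x = ε, y = ab, z = ab: Pumping 'ab' gives strings of alternating a's and b's.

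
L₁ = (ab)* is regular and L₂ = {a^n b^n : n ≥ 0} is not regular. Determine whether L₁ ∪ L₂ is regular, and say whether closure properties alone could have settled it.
No — L₁ ∪ L₂ is not regular.

Let U = (ab)* ∪ {a^n b^n}. If U were regular, then U ∩ aa*bb* would be regular (closure under intersection with a regular language). But (ab)* ∩ aa*bb* = {ab} and {a^n b^n} ∩ aa*bb* = {a^n b^n : n ≥ 1}, so U ∩ aa*bb* = {a^n b^n : n ≥ 1}, which is not regular. Hence U is not regular.

Note that the bare facts "L₁ regular, L₂ non-regular" do not settle the question by themselves: the closure of regular languages under ∪, ∩, complement and difference applies only when BOTH operands are regular. With a non-regular operand the result can come out regular or non-regular depending on the specific languages, so one has to work out L₁ ∪ L₂ for this particular pair, as above.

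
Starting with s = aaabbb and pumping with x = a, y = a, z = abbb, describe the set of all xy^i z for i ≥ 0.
{xy^i z : i ≥ 0} = {a^(2+i) b^3 : i ≥ 0} = {aabbb, aaabbb, aaaabbb, ...}

With x = a, y = a, z = abbb: Starting with aaabbb and pumping the second 'a', we get strings with 2+i a's followed by 3 b's for i = 0, 1, 2, ...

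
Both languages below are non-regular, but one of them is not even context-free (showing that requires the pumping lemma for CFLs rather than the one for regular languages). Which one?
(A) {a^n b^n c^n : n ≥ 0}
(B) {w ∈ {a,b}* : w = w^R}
(A) {a^n b^n c^n : n ≥ 0}

(A) {a^n b^n c^n : n ≥ 0} requires the CFL pumping lemma.

- {w ∈ {a,b}* : w = w^R} is context-free (but not regular)
  • Can be shown non-regular with the regular pumping lemma
  • After pumping, the string is no longer symmetric

- {a^n b^n c^n : n ≥ 0} is NOT context-free
  • Requires the CFL pumping lemma to prove
  • Cannot maintain three equal counts simultaneously

The CFL pumping lemma is "stronger" in that it can prove non-membership
in the larger class of context-free languages.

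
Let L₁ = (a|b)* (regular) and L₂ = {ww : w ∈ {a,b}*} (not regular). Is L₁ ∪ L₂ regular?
Yes — L₁ ∪ L₂ is regular.

{ww} ⊆ (a|b)*, so L₁ ∪ L₂ = (a|b)*, which is regular.

Note that the bare facts "L₁ regular, L₂ non-regular" do not settle the question by themselves: the closure of regular languages under ∪, ∩, complement and difference applies only when BOTH operands are regular. With a non-regular operand the result can come out regular or non-regular depending on the specific languages, so one has to work out L₁ ∪ L₂ for this particular pair, as above.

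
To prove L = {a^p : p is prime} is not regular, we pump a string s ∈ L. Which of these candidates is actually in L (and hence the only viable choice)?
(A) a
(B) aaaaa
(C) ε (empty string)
(B) aaaaa

The pumping lemma is applied to a string s that lies in L, so first check membership of each option:
- (A) a has length 1, which is not prime, so it is not in L ✗
- (B) aaaaa has length 5, which is prime, so it is in L ✓
- (C) ε has length 0, which is not prime, so it is not in L ✗

Only (B) aaaaa is in L, so it is the only candidate that could play the role of s.
(In a complete proof one picks s in terms of the pumping length p so that |s| ≥ p is guaranteed; a fixed string like aaaaa illustrates the shape of such an s.)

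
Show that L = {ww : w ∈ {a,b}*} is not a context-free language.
Assume for contradiction that L is context-free, and let p ≥ 1 be the pumping length given by the pumping lemma for CFLs.
Choose s = a^p b^p a^p b^p. Then s ∈ L (take w = a^p b^p) and |s| = 4p ≥ p.
By the CFL pumping lemma, s = uvxyz for some u, v, x, y, z with |vxy| ≤ p, |vy| ≥ 1, and uv^i xy^i z ∈ L for every i ≥ 0.

Write s as four blocks A₁ B₁ A₂ B₂ with A₁ = A₂ = a^p and B₁ = B₂ = b^p. Since |vxy| ≤ p, the window vxy lies inside at most two adjacent blocks. Take i = 0 and let t = uxz, so |t| = 4p − |vy| with 1 ≤ |vy| ≤ p. If |t| is odd, t ∉ L immediately, so assume |vy| is even (hence |vy| ≥ 2) and |t|/2 = 2p − |vy|/2, which satisfies p ≤ |t|/2 ≤ 2p − 1.

Case 1 (vxy inside A₁B₁): t = a^(p−j) b^(p−l) a^p b^p with j + l = |vy|. The second half of t has length < 2p, so it is a suffix of the trailing a^p b^p and ends in b; the first half is a^(p−j) b^(p−l) a^((j+l)/2), which ends in a because (j+l)/2 ≥ 1. The halves differ, so t ∉ L.

Case 2 (vxy inside B₁A₂, straddling the middle): t = a^p b^(p−j) a^(p−l) b^p with j + l = |vy|. If t = ww, then w is a prefix of t of length ≥ p, so w begins with a^p; and w is a suffix of t of length ≥ p, so w ends with b^p. That forces |w| ≥ 2p, contradicting |w| = |t|/2 ≤ 2p − 1. So t ∉ L.

Case 3 (vxy inside A₂B₂): t = a^p b^p a^(p−j) b^(p−l) with j + l = |vy|. The first half of t is a prefix of a^p b^p, so it begins with a; the second half is b^((j+l)/2) a^(p−j) b^(p−l), which begins with b. The halves differ, so t ∉ L.

In every case uv⁰xy⁰z = uxz ∉ L.

This contradicts the CFL pumping lemma, which requires uv^i xy^i z ∈ L for all i ≥ 0.
Hence L = {ww : w ∈ {a,b}*} is not context-free. ∎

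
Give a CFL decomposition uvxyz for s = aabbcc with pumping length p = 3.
u='aa', v='b', x='b', y='c', z='c'

For s = aabbcc with pumping length p = 3:

One valid decomposition:
- u = 'aa'
- v = 'b'
- x = 'b'
- y = 'c'
- z = 'c'

Verification:
- uvxyz = 'aa' + 'b' + 'b' + 'c' + 'c' = aabbcc ✓
- |vxy| = |'bbc'| = 3 ≤ 3 ✓
- |vy| = |'bc'| = 2 > 0 ✓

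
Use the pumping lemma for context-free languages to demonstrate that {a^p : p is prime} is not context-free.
Assume for contradiction that L is context-free, and let p ≥ 1 be the pumping length given by the pumping lemma for CFLs.
Choose a prime q with q ≥ p and let s = a^q. Then s ∈ L and |s| = q ≥ p.
By the CFL pumping lemma, s = uvxyz for some u, v, x, y, z with |vxy| ≤ p, |vy| ≥ 1, and uv^i xy^i z ∈ L for every i ≥ 0.
All symbols are a's, so only lengths matter: let k = |vy|, with 1 ≤ k ≤ p. Then |uv^i xy^i z| = q + (i − 1)k.

Take i = q + 1: the length is q + qk = q(k + 1).
Both factors satisfy q ≥ 2 and k + 1 ≥ 2, so q(k + 1) is composite and uv^(q+1) xy^(q+1) z ∉ L.

This contradicts the CFL pumping lemma, which requires uv^i xy^i z ∈ L for all i ≥ 0.
Hence L = {a^p : p is prime} is not context-free. ∎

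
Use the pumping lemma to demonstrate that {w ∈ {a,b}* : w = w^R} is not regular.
Assume for contradiction that L is regular, and let p ≥ 1 be the pumping length given by the pumping lemma.
Choose s = a^p b a^p. Then s ∈ L (it reads the same in both directions) and |s| = 2p + 1 ≥ p.
By the pumping lemma, s = xyz for some x, y, z with |xy| ≤ p, |y| ≥ 1, and xy^i z ∈ L for every i ≥ 0.
Since |xy| ≤ p and the first p symbols of s are all a's, y = a^k for some k with 1 ≤ k ≤ p.

Take i = 2: xy²z = a^(p + k) b a^p.
Its reversal is a^p b a^(p + k). These differ because the block of a's before the unique b has length p + k in one and p in the other, and p + k ≠ p since k ≥ 1. So xy²z is not a palindrome, i.e. xy²z ∉ L.

This contradicts the pumping lemma, which requires xy^i z ∈ L for all i ≥ 0.
Hence L = {w ∈ {a,b}* : w = w^R} is not regular. ∎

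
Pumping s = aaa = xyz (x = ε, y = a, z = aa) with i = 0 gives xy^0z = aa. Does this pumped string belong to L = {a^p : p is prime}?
Yes

xy⁰z = ε · ε · aa = aa.
aa has length 2, which is prime, so it is in L.
(A single pumped string landing in L is not a contradiction by itself; a non-regularity proof needs some i for which xy^i z ∉ L, for every admissible decomposition.)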